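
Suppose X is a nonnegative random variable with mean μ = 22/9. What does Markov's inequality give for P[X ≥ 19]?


μ = E[X] = 22/9, a = 19.
Markov: P[X ≥ 19] ≤ μ/a = (22/9)/19 = 22/171.
Numerically: ≈ 0.12865.
(Since a = 19 > μ = 2.44444, the bound 22/171 is < 1 and informative.)

P[X ≥ 19] ≤ 22/171 ≈ 0.12865.


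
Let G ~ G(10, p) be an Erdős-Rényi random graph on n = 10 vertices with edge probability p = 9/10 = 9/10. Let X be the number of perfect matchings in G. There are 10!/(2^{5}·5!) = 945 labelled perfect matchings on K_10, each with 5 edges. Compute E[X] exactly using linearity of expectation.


K_10 has 10!/(2^{5}·5!) = 945 labelled perfect matchings.
For each such perfect matching H, let X_H = 1 if all 5 edges of H are present in G. Then P[X_H = 1] = p^{5} = (9/10)^{5} = 59049/100000.
By linearity: E[X] = Σ_H E[X_H] = 945 · p^{5} = 945 · 59049/100000 = 11160261/20000.
Numerically: E[X] ≈ 558.01.

E[X] = 945 · (9/10)^{5} = 11160261/20000 ≈ 558.01.


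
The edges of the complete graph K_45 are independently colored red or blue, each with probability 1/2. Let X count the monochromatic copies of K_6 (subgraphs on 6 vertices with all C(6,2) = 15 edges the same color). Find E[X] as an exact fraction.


Let X = Σ_S X_S over the C(45, 6) = 8145060 subsets S of size 6, where X_S = 1 if the K_6 on S is monochromatic.
For a fixed S, the K_6 on S has C(6, 2) = 15 edges. P[all 15 edges red] = (1/2)^15, and likewise for blue, so P[monochromatic] = 2·(1/2)^15 = 2^{1 − 15} = 1/16384.
Summing: E[X] = C(45, 6) · 2^{1 − 15} = 8145060 · 1/16384 = 2036265/4096.
Numerically: E[X] ≈ 497.135010.

E[X] = C(45,6)·2^(1−C(6,2)) = 2036265/4096 ≈ 497.135010.


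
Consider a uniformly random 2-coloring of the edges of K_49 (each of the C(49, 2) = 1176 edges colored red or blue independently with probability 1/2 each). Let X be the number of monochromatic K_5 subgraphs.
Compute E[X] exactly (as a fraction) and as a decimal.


Let X = Σ_S X_S over the C(49, 5) = 1906884 subsets S of size 5, where X_S = 1 if the K_5 on S is monochromatic.
For a fixed S, the K_5 on S has C(5, 2) = 10 edges. P[all 10 edges red] = (1/2)^10, and likewise for blue, so P[monochromatic] = 2·(1/2)^10 = 2^{1 − 10} = 1/512.
Summing: E[X] = C(49, 5) · 2^{1 − 10} = 1906884 · 1/512 = 476721/128.
Numerically: E[X] ≈ 3724.382812.

E[X] = C(49,5)·2^(1−C(5,2)) = 476721/128 ≈ 3724.382812.


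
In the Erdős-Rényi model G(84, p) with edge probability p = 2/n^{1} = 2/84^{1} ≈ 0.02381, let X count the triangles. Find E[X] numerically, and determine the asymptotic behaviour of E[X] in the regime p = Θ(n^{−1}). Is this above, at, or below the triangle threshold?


Number of potential triangles: C(84, 3) = 95284.
Each occurs with probability p³ ≈ (0.02381)³ ≈ 1.349746e-05.
By linearity: E[X] = C(84, 3)·p³ ≈ 95284 · 1.349746e-05 ≈ 1.2861.
Here α = 1, so p = 2/n is exactly at the triangle threshold p ~ 1/n. Asymptotically E[X] → c³/6 = 2³/6 = 4/3 ≈ 1.3333, a bounded constant. In this regime the triangle count is asymptotically Poisson(c³/6).

E[X] ≈ 1.2861; in regime p = Θ(1/n^{1}) E[X] stays bounded (at the triangle threshold p ~ 1/n).


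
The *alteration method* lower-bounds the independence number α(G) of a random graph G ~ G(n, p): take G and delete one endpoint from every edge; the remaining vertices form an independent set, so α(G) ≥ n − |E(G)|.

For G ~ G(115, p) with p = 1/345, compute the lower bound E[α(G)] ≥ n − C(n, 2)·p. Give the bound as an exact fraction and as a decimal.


E[|E(G)|] = C(115, 2)·p = 6555 · (1/345) = 19.
E[α(G)] ≥ n − E[|E(G)|] = 115 − 19 = 96.
Numerically: ≈ 96.00000.
(This is only a lower bound; the true E[α(G)] may be larger.)

E[α(G)] ≥ 96 ≈ 96.00000.


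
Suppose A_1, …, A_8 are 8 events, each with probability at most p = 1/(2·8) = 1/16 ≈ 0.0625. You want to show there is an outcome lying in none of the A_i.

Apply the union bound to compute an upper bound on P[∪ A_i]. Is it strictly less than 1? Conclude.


Union bound: P[∪_{i=1}^{8} A_i] ≤ Σ_i P[A_i] ≤ 8·p = 8·(1/16) = 1/2.
Numerically: 1/2 ≈ 0.5000.
Is 1/2 < 1? YES.
Since P[∪ A_i] ≤ 1/2 < 1, the complement has P[∩ A_i^c] ≥ 1 − 1/2 = 1/2 > 0, so some outcome avoids every A_i.

8·p = 1/2 ≈ 0.5000; existence CERTIFIED by the union bound.


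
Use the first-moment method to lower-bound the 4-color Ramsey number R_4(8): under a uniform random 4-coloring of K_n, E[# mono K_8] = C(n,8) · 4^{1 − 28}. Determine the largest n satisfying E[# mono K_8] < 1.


We need C(n, 8) · 4^{1 − 28} < 1, i.e. C(n, 8) < 4^{28 − 1} = 18014398509481984.
Check values of n near the boundary:
  n = 405: C(405, 8) = 16745853821188050; 16745853821188050 < 18014398509481984? YES
  n = 406: C(406, 8) = 17082453897995850; 17082453897995850 < 18014398509481984? YES
  n = 407: C(407, 8) = 17424959239309050; 17424959239309050 < 18014398509481984? YES
  n = 408: C(408, 8) = 17773458424095231; 17773458424095231 < 18014398509481984? YES
  n = 409: C(409, 8) = 18128041135797879; 18128041135797879 < 18014398509481984? NO
  n = 410: C(410, 8) = 18488798173326195; 18488798173326195 < 18014398509481984? NO
  n = 411: C(411, 8) = 18855821462126715; 18855821462126715 < 18014398509481984? NO
The largest n with C(n, 8) < 18014398509481984 is n = 408 (where E[X] = 17773458424095231/18014398509481984 ≈ 0.9866251). Hence R_4(8) > 408, i.e. R_4(8) ≥ 409.

Largest n = 408; hence R_4(8) > 408.


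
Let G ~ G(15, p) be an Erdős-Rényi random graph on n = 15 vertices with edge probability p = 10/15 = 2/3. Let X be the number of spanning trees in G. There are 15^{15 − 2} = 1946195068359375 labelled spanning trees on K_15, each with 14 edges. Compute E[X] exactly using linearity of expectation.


K_15 has 15^{15 − 2} = 1946195068359375 labelled spanning trees.
For each such spanning tree H, let X_H = 1 if all 14 edges of H are present in G. Then P[X_H = 1] = p^{14} = (2/3)^{14} = 16384/4782969.
Summing the indicators: E[X] = Σ_H E[X_H] = 1946195068359375 · p^{14} = 1946195068359375 · 16384/4782969 = 20000000000000/3.
Numerically: E[X] ≈ 6.667e+12.

E[X] = 1946195068359375 · (2/3)^{14} = 20000000000000/3 ≈ 6.667e+12.


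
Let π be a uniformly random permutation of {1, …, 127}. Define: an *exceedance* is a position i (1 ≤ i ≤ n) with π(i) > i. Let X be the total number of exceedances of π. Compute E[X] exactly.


Write X = Σ_{i=1}^{127} X_i, where X_i = 1_{π(i) > i}.
For each fixed i, π(i) is uniform over {1, …, 127} (marginal of a uniform permutation), so P[π(i) > i] = (n − i)/n. Summing: Σ_{i=1}^{127} (n − i)/n = (0 + 1 + … + 126)/127 = 127(127 − 1)/(2·127) = (127 − 1)/2.
Hence E[X] = Σ_{i=1}^{127} (127 − i)/127 = 63 ≈ 63.000000.

E[X] = 63 = 63.000000.


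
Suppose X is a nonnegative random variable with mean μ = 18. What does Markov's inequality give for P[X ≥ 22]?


μ = E[X] = 18, a = 22.
Markov: P[X ≥ 22] ≤ μ/a = (18)/22 = 9/11.
Numerically: ≈ 0.818.
(Since a = 22 > μ = 18.000, the bound 9/11 is < 1 and informative.)

P[X ≥ 22] ≤ 9/11 ≈ 0.818.


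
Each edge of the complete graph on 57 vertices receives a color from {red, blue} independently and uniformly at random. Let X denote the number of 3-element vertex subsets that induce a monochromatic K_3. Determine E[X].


Let X = Σ_S X_S over the C(57, 3) = 29260 subsets S of size 3, where X_S = 1 if the K_3 on S is monochromatic.
For a fixed S, the K_3 on S has C(3, 2) = 3 edges. P[all 3 edges red] = (1/2)^3, and likewise for blue, so P[monochromatic] = 2·(1/2)^3 = 2^{1 − 3} = 1/4.
By linearity of expectation: E[X] = C(57, 3) · 2^{1 − 3} = 29260 · 1/4 = 7315.
Numerically: E[X] ≈ 7315.000.

E[X] = C(57,3)·2^(1−C(3,2)) = 7315 ≈ 7315.000.


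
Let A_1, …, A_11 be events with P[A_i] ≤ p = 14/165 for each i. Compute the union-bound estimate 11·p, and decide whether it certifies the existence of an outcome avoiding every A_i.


Union bound: P[∪_{i=1}^{11} A_i] ≤ Σ_i P[A_i] ≤ 11·p = 11·(14/165) = 14/15.
Numerically: 14/15 ≈ 0.9333333.
Is 14/15 < 1? YES.
Since P[∪ A_i] ≤ 14/15 < 1, the complement has P[∩ A_i^c] ≥ 1 − 14/15 = 1/15 > 0, so some outcome avoids every A_i.

11·p = 14/15 ≈ 0.9333333; existence CERTIFIED by the union bound.


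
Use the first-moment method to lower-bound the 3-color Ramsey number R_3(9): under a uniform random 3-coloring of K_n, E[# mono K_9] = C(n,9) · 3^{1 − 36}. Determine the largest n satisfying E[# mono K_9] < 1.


We need C(n, 9) · 3^{1 − 36} < 1, i.e. C(n, 9) < 3^{36 − 1} = 50031545098999707.
Check values of n near the boundary:
  n = 296: C(296, 9) = 42513789098994080; 42513789098994080 < 50031545098999707? YES
  n = 297: C(297, 9) = 43842345008337645; 43842345008337645 < 50031545098999707? YES
  n = 298: C(298, 9) = 45207677551849890; 45207677551849890 < 50031545098999707? YES
  n = 299: C(299, 9) = 46610674441390059; 46610674441390059 < 50031545098999707? YES
  n = 300: C(300, 9) = 48052241692154700; 48052241692154700 < 50031545098999707? YES
  n = 301: C(301, 9) = 49533303936090975; 49533303936090975 < 50031545098999707? YES
  n = 302: C(302, 9) = 51054804739588650; 51054804739588650 < 50031545098999707? NO
  n = 303: C(303, 9) = 52617706925494425; 52617706925494425 < 50031545098999707? NO
The largest n with C(n, 9) < 50031545098999707 is n = 301 (where E[X] = 16511101312030325/16677181699666569 ≈ 0.990). Hence R_3(9) > 301, i.e. R_3(9) ≥ 302.

Largest n = 301; hence R_3(9) > 301.


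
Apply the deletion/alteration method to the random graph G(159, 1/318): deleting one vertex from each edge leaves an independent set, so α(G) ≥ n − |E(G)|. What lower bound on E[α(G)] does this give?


E[|E(G)|] = C(159, 2)·p = 12561 · (1/318) = 79/2.
E[α(G)] ≥ n − E[|E(G)|] = 159 − 79/2 = 239/2.
Numerically: ≈ 119.5000.
(This is only a lower bound; the true E[α(G)] may be larger.)

E[α(G)] ≥ 239/2 ≈ 119.5000.


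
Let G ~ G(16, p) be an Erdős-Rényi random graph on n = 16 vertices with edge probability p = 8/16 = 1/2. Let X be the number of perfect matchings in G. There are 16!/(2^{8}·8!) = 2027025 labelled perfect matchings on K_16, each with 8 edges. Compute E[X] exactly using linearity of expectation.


K_16 has 16!/(2^{8}·8!) = 2027025 labelled perfect matchings.
For each such perfect matching H, let X_H = 1 if all 8 edges of H are present in G. Then P[X_H = 1] = p^{8} = (1/2)^{8} = 1/256.
Summing the indicators: E[X] = Σ_H E[X_H] = 2027025 · p^{8} = 2027025 · 1/256 = 2027025/256.
Numerically: E[X] ≈ 7918.

E[X] = 2027025 · (1/2)^{8} = 2027025/256 ≈ 7918.


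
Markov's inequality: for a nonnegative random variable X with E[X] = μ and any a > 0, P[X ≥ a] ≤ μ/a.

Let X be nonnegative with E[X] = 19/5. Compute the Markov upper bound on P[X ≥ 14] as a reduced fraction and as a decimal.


μ = E[X] = 19/5, a = 14.
Markov: P[X ≥ 14] ≤ μ/a = (19/5)/14 = 19/70.
Numerically: ≈ 0.271429.
(Since a = 14 > μ = 3.800000, the bound 19/70 is < 1 and informative.)

P[X ≥ 14] ≤ 19/70 ≈ 0.271429.


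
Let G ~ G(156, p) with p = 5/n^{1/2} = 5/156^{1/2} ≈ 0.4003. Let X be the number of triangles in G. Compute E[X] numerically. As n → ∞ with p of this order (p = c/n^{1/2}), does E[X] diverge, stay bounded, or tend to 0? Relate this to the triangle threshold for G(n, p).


Number of potential triangles: C(156, 3) = 620620.
Each occurs with probability p³ ≈ (0.4003)³ ≈ 6.415391e-02.
By linearity: E[X] = C(156, 3)·p³ ≈ 620620 · 6.415391e-02 ≈ 39815.1982.
Since α = 1/2 < 1, p = c/n^{1/2} ≫ 1/n is above the triangle threshold p ~ 1/n. Asymptotically E[X] ~ (c³/6)·n^{3(1−α)} = (5³/6)·n^{1.5} → ∞; triangles are abundant w.h.p.

E[X] ≈ 39815.1982; in regime p = Θ(1/n^{1/2}) E[X] diverges (above the triangle threshold p ~ 1/n).


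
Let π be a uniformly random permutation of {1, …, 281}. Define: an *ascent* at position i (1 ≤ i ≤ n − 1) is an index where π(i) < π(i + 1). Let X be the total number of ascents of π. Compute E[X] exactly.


Write X = Σ X_I over i = 1, …, 280, with X_I the indicator of one ascent.
There are 280 indicators.
For each fixed i, the pair (π(i), π(i+1)) is a uniformly random ordered pair of distinct values from {1, …, 281}; by symmetry P[π(i) < π(i+1)] = 1/2.
By linearity: E[X] = 280 · (1/2) = (281 − 1) · (1/2) = 140 ≈ 140.000.

E[X] = 140 = 140.000.


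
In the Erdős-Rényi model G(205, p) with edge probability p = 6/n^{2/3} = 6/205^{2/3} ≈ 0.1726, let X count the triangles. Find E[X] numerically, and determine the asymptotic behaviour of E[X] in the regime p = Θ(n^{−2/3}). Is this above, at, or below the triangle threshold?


Number of potential triangles: C(205, 3) = 1414910.
Each occurs with probability p³ ≈ (0.1726)³ ≈ 5.139798e-03.
By linearity: E[X] = C(205, 3)·p³ ≈ 1414910 · 5.139798e-03 ≈ 7272.3512.
Since α = 2/3 < 1, p = c/n^{2/3} ≫ 1/n is above the triangle threshold p ~ 1/n. Asymptotically E[X] ~ (c³/6)·n^{3(1−α)} = (6³/6)·n^{1} → ∞; triangles are abundant w.h.p.

E[X] ≈ 7272.3512; in regime p = Θ(1/n^{2/3}) E[X] diverges (above the triangle threshold p ~ 1/n).


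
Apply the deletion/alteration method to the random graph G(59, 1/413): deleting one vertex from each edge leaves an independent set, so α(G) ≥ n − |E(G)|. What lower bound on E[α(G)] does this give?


E[|E(G)|] = C(59, 2)·p = 1711 · (1/413) = 29/7.
E[α(G)] ≥ n − E[|E(G)|] = 59 − 29/7 = 384/7.
Numerically: ≈ 54.8571.
(This is only a lower bound; the true E[α(G)] may be larger.)

E[α(G)] ≥ 384/7 ≈ 54.8571.


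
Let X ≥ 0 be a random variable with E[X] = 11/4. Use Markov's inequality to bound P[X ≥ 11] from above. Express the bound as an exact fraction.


μ = E[X] = 11/4, a = 11.
Markov: P[X ≥ 11] ≤ μ/a = (11/4)/11 = 1/4.
Numerically: ≈ 0.250.
(Since a = 11 > μ = 2.750, the bound 1/4 is < 1 and informative.)

P[X ≥ 11] ≤ 1/4 ≈ 0.250.


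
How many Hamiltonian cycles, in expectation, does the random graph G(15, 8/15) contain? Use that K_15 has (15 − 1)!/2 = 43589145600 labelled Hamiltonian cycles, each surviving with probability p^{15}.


K_15 has (15 − 1)!/2 = 43589145600 labelled Hamiltonian cycles.
For each such Hamiltonian cycle H, let X_H = 1 if all 15 edges of H are present in G. Then P[X_H = 1] = p^{15} = (8/15)^{15} = 35184372088832/437893890380859375.
By linearity of expectation: E[X] = Σ_H E[X_H] = 43589145600 · p^{15} = 43589145600 · 35184372088832/437893890380859375 = 252453780711880523776/72081298828125.
Numerically: E[X] ≈ 3.502e+06.

E[X] = 43589145600 · (8/15)^{15} = 252453780711880523776/72081298828125 ≈ 3.502e+06.


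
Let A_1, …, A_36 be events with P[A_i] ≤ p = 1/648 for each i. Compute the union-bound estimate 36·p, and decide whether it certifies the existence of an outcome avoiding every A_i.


Union bound: P[∪_{i=1}^{36} A_i] ≤ Σ_i P[A_i] ≤ 36·p = 36·(1/648) = 1/18.
Numerically: 1/18 ≈ 0.05556.
Is 1/18 < 1? YES.
Since P[∪ A_i] ≤ 1/18 < 1, the complement has P[∩ A_i^c] ≥ 1 − 1/18 = 17/18 > 0, so some outcome avoids every A_i.

36·p = 1/18 ≈ 0.05556; existence CERTIFIED by the union bound.


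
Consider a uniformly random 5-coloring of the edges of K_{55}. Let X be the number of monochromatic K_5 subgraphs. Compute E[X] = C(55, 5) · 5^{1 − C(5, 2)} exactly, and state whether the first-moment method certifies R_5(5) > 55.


E[X] = C(55, 5) · 5^{1 − 10} = 3478761 · 5^{−9} = 3478761/1953125.
As a reduced fraction: E[X] = 3478761/1953125 ≈ 1.78113.
Is E[X] < 1? NO.
Since E[X] ≥ 1, the first-moment bound is inconclusive at n = 55; it does NOT by itself certify R_5(5) > 55.

E[X] = 3478761/1953125 ≈ 1.78113; E[X] ≥ 1; first-moment method inconclusive here.


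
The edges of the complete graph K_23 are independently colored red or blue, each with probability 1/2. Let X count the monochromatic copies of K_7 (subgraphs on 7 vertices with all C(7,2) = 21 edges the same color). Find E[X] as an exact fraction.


Let X = Σ_S X_S over the C(23, 7) = 245157 subsets S of size 7, where X_S = 1 if the K_7 on S is monochromatic.
For a fixed S, the K_7 on S has C(7, 2) = 21 edges. P[all 21 edges red] = (1/2)^21, and likewise for blue, so P[monochromatic] = 2·(1/2)^21 = 2^{1 − 21} = 1/1048576.
By linearity of expectation: E[X] = C(23, 7) · 2^{1 − 21} = 245157 · 1/1048576 = 245157/1048576.
Numerically: E[X] ≈ 0.23380.

E[X] = C(23,7)·2^(1−C(7,2)) = 245157/1048576 ≈ 0.23380.


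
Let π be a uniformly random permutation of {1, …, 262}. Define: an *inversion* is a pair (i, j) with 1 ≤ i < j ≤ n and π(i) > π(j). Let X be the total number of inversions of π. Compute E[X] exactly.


Write X = Σ X_I over the C(262, 2) = 34191 pairs i < j, with X_I the indicator of one inversion.
There are 34191 indicators.
For each fixed pair i < j, the values π(i) and π(j) are two distinct elements of {1, …, 262} in uniformly random order; by symmetry P[π(i) > π(j)] = 1/2.
By linearity: E[X] = 34191 · (1/2) = C(262, 2) · (1/2) = 34191/2 = 34191/2 ≈ 17095.500000.

E[X] = 34191/2 = 17095.500000.


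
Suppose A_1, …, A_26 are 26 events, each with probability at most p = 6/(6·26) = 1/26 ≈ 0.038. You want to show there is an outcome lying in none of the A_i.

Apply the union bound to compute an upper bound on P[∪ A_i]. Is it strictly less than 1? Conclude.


Union bound: P[∪_{i=1}^{26} A_i] ≤ Σ_i P[A_i] ≤ 26·p = 26·(1/26) = 1.
Numerically: 1 ≈ 1.000.
Is 1 < 1? NO.
Since the bound 1 is ≥ 1, the union bound is uninformative here; it does NOT by itself certify existence.

26·p = 1 ≈ 1.000; existence NOT certified by the union bound.


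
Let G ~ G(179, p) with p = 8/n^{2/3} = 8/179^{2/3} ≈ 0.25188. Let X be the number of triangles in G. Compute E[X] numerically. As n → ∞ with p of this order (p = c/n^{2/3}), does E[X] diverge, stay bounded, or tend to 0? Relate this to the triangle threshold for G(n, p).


Number of potential triangles: C(179, 3) = 939929.
Each occurs with probability p³ ≈ (0.25188)³ ≈ 1.5979526e-02.
By linearity: E[X] = C(179, 3)·p³ ≈ 939929 · 1.5979526e-02 ≈ 15019.62011.
Since α = 2/3 < 1, p = c/n^{2/3} ≫ 1/n is above the triangle threshold p ~ 1/n. Asymptotically E[X] ~ (c³/6)·n^{3(1−α)} = (8³/6)·n^{1} → ∞; triangles are abundant w.h.p.

E[X] ≈ 15019.62011; in regime p = Θ(1/n^{2/3}) E[X] diverges (above the triangle threshold p ~ 1/n).


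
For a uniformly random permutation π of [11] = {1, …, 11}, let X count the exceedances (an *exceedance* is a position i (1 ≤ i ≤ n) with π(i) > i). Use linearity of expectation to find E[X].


Write X = Σ_{i=1}^{11} X_i, where X_i = 1_{π(i) > i}.
For each fixed i, π(i) is uniform over {1, …, 11} (marginal of a uniform permutation), so P[π(i) > i] = (n − i)/n. Summing: Σ_{i=1}^{11} (n − i)/n = (0 + 1 + … + 10)/11 = 11(11 − 1)/(2·11) = (11 − 1)/2.
Hence E[X] = Σ_{i=1}^{11} (11 − i)/11 = 5 ≈ 5.000000.

E[X] = 5 = 5.000000.


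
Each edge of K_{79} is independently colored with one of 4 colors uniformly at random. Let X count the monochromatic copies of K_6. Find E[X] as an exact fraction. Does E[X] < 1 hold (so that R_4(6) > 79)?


E[X] = C(79, 6) · 4^{1 − 15} = 277962685 · 4^{−14} = 277962685/268435456.
As a reduced fraction: E[X] = 277962685/268435456 ≈ 1.035492.
Is E[X] < 1? NO.
Since E[X] ≥ 1, the first-moment bound is inconclusive at n = 79; it does NOT by itself certify R_4(6) > 79.

E[X] = 277962685/268435456 ≈ 1.035492; E[X] ≥ 1; first-moment method inconclusive here.


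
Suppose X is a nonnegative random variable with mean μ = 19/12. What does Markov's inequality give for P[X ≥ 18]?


μ = E[X] = 19/12, a = 18.
Markov: P[X ≥ 18] ≤ μ/a = (19/12)/18 = 19/216.
Numerically: ≈ 0.087963.
(Since a = 18 > μ = 1.583333, the bound 19/216 is < 1 and informative.)

P[X ≥ 18] ≤ 19/216 ≈ 0.087963.


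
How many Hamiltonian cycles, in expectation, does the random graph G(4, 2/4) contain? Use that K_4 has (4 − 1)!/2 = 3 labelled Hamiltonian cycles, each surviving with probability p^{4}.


K_4 has (4 − 1)!/2 = 3 labelled Hamiltonian cycles.
For each such Hamiltonian cycle H, let X_H = 1 if all 4 edges of H are present in G. Then P[X_H = 1] = p^{4} = (1/2)^{4} = 1/16.
Summing the indicators: E[X] = Σ_H E[X_H] = 3 · p^{4} = 3 · 1/16 = 3/16.
Numerically: E[X] ≈ 0.188.

E[X] = 3 · (1/2)^{4} = 3/16 ≈ 0.188.


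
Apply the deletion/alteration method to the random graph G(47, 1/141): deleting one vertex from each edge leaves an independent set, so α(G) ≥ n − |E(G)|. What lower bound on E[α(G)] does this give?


E[|E(G)|] = C(47, 2)·p = 1081 · (1/141) = 23/3.
E[α(G)] ≥ n − E[|E(G)|] = 47 − 23/3 = 118/3.
Numerically: ≈ 39.3333.
(This is only a lower bound; the true E[α(G)] may be larger.)

E[α(G)] ≥ 118/3 ≈ 39.3333.


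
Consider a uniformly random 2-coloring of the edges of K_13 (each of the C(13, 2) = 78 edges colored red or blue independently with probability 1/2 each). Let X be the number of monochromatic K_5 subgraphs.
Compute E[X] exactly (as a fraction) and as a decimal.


Let X = Σ_S X_S over the C(13, 5) = 1287 subsets S of size 5, where X_S = 1 if the K_5 on S is monochromatic.
For a fixed S, the K_5 on S has C(5, 2) = 10 edges. P[all 10 edges red] = (1/2)^10, and likewise for blue, so P[monochromatic] = 2·(1/2)^10 = 2^{1 − 10} = 1/512.
By linearity of expectation: E[X] = C(13, 5) · 2^{1 − 10} = 1287 · 1/512 = 1287/512.
Numerically: E[X] ≈ 2.51367.

E[X] = C(13,5)·2^(1−C(5,2)) = 1287/512 ≈ 2.51367.


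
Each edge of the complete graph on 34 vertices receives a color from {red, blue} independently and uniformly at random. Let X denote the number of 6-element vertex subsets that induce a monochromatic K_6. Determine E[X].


Let X = Σ_S X_S over the C(34, 6) = 1344904 subsets S of size 6, where X_S = 1 if the K_6 on S is monochromatic.
For a fixed S, the K_6 on S has C(6, 2) = 15 edges. P[all 15 edges red] = (1/2)^15, and likewise for blue, so P[monochromatic] = 2·(1/2)^15 = 2^{1 − 15} = 1/16384.
By linearity of expectation: E[X] = C(34, 6) · 2^{1 − 15} = 1344904 · 1/16384 = 168113/2048.
Numerically: E[X] ≈ 82.08643.

E[X] = C(34,6)·2^(1−C(6,2)) = 168113/2048 ≈ 82.08643.


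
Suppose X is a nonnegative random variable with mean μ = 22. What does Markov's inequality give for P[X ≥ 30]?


μ = E[X] = 22, a = 30.
Markov: P[X ≥ 30] ≤ μ/a = (22)/30 = 11/15.
Numerically: ≈ 0.733.
(Since a = 30 > μ = 22.000, the bound 11/15 is < 1 and informative.)

P[X ≥ 30] ≤ 11/15 ≈ 0.733.


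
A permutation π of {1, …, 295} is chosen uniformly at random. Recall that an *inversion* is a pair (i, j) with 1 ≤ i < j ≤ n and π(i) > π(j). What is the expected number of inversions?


Write X = Σ X_I over the C(295, 2) = 43365 pairs i < j, with X_I the indicator of one inversion.
There are 43365 indicators.
For each fixed pair i < j, the values π(i) and π(j) are two distinct elements of {1, …, 295} in uniformly random order; by symmetry P[π(i) > π(j)] = 1/2.
By linearity: E[X] = 43365 · (1/2) = C(295, 2) · (1/2) = 43365/2 = 43365/2 ≈ 21682.5000.

E[X] = 43365/2 = 21682.5000.


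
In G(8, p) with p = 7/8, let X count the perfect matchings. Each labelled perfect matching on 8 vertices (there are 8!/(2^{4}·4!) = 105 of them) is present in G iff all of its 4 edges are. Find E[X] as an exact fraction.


K_8 has 8!/(2^{4}·4!) = 105 labelled perfect matchings.
For each such perfect matching H, let X_H = 1 if all 4 edges of H are present in G. Then P[X_H = 1] = p^{4} = (7/8)^{4} = 2401/4096.
By linearity: E[X] = Σ_H E[X_H] = 105 · p^{4} = 105 · 2401/4096 = 252105/4096.
Numerically: E[X] ≈ 61.55.

E[X] = 105 · (7/8)^{4} = 252105/4096 ≈ 61.55.


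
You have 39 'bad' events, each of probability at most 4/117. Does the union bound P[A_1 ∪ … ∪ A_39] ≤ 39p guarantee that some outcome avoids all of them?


Union bound: P[∪_{i=1}^{39} A_i] ≤ Σ_i P[A_i] ≤ 39·p = 39·(4/117) = 4/3.
Numerically: 4/3 ≈ 1.3333.
Is 4/3 < 1? NO.
Since the bound 4/3 is ≥ 1, the union bound is uninformative here; it does NOT by itself certify existence.

39·p = 4/3 ≈ 1.3333; existence NOT certified by the union bound.


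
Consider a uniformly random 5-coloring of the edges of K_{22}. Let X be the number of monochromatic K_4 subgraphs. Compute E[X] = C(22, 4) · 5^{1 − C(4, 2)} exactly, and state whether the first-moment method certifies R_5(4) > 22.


E[X] = C(22, 4) · 5^{1 − 6} = 7315 · 5^{−5} = 7315/3125.
As a reduced fraction: E[X] = 1463/625 ≈ 2.3408.
Is E[X] < 1? NO.
Since E[X] ≥ 1, the first-moment bound is inconclusive at n = 22; it does NOT by itself certify R_5(4) > 22.

E[X] = 1463/625 ≈ 2.3408; E[X] ≥ 1; first-moment method inconclusive here.


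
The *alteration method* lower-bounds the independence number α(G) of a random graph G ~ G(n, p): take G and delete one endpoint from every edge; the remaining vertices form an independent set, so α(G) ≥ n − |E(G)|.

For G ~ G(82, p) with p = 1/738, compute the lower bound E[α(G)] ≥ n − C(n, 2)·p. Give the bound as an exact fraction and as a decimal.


E[|E(G)|] = C(82, 2)·p = 3321 · (1/738) = 9/2.
E[α(G)] ≥ n − E[|E(G)|] = 82 − 9/2 = 155/2.
Numerically: ≈ 77.500000.
(This is only a lower bound; the true E[α(G)] may be larger.)

E[α(G)] ≥ 155/2 ≈ 77.500000.


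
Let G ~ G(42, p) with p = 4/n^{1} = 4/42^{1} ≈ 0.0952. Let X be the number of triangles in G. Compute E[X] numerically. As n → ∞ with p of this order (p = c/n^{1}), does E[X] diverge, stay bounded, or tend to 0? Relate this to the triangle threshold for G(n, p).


Number of potential triangles: C(42, 3) = 11480.
Each occurs with probability p³ ≈ (0.0952)³ ≈ 8.63838e-04.
By linearity: E[X] = C(42, 3)·p³ ≈ 11480 · 8.63838e-04 ≈ 9.917.
Here α = 1, so p = 4/n is exactly at the triangle threshold p ~ 1/n. Asymptotically E[X] → c³/6 = 4³/6 = 32/3 ≈ 10.667, a bounded constant. In this regime the triangle count is asymptotically Poisson(c³/6).

E[X] ≈ 9.917; in regime p = Θ(1/n^{1}) E[X] stays bounded (at the triangle threshold p ~ 1/n).


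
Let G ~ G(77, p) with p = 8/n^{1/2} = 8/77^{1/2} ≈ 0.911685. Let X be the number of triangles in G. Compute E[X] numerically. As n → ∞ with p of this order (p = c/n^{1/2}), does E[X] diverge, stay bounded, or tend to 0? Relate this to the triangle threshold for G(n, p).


Number of potential triangles: C(77, 3) = 73150.
Each occurs with probability p³ ≈ (0.911685)³ ≈ 7.57763833e-01.
By linearity: E[X] = C(77, 3)·p³ ≈ 73150 · 7.57763833e-01 ≈ 55430.424390.
Since α = 1/2 < 1, p = c/n^{1/2} ≫ 1/n is above the triangle threshold p ~ 1/n. Asymptotically E[X] ~ (c³/6)·n^{3(1−α)} = (8³/6)·n^{1.5} → ∞; triangles are abundant w.h.p.

E[X] ≈ 55430.424390; in regime p = Θ(1/n^{1/2}) E[X] diverges (above the triangle threshold p ~ 1/n).


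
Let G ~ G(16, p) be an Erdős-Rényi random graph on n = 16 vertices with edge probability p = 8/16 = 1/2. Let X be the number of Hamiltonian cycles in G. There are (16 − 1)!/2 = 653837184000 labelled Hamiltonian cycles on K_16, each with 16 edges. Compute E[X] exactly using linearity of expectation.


K_16 has (16 − 1)!/2 = 653837184000 labelled Hamiltonian cycles.
For each such Hamiltonian cycle H, let X_H = 1 if all 16 edges of H are present in G. Then P[X_H = 1] = p^{16} = (1/2)^{16} = 1/65536.
Summing the indicators: E[X] = Σ_H E[X_H] = 653837184000 · p^{16} = 653837184000 · 1/65536 = 638512875/64.
Numerically: E[X] ≈ 9.9768e+06.

E[X] = 653837184000 · (1/2)^{16} = 638512875/64 ≈ 9.9768e+06.


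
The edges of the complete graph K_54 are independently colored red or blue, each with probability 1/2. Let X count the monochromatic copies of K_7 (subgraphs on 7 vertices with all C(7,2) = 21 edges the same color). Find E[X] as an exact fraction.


Let X = Σ_S X_S over the C(54, 7) = 177100560 subsets S of size 7, where X_S = 1 if the K_7 on S is monochromatic.
For a fixed S, the K_7 on S has C(7, 2) = 21 edges. P[all 21 edges red] = (1/2)^21, and likewise for blue, so P[monochromatic] = 2·(1/2)^21 = 2^{1 − 21} = 1/1048576.
Summing: E[X] = C(54, 7) · 2^{1 − 21} = 177100560 · 1/1048576 = 11068785/65536.
Numerically: E[X] ≈ 168.896.

E[X] = C(54,7)·2^(1−C(7,2)) = 11068785/65536 ≈ 168.896.


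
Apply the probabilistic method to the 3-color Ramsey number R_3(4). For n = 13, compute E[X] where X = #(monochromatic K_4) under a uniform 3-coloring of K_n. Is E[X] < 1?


E[X] = C(13, 4) · 3^{1 − 6} = 715 · 3^{−5} = 715/243.
As a reduced fraction: E[X] = 715/243 ≈ 2.9423868.
Is E[X] < 1? NO.
Since E[X] ≥ 1, the first-moment bound is inconclusive at n = 13; it does NOT by itself certify R_3(4) > 13.

E[X] = 715/243 ≈ 2.9423868; E[X] ≥ 1; first-moment method inconclusive here.


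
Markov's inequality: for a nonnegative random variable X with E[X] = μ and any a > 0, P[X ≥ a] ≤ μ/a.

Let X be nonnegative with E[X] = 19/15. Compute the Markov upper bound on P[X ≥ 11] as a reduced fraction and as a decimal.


μ = E[X] = 19/15, a = 11.
Markov: P[X ≥ 11] ≤ μ/a = (19/15)/11 = 19/165.
Numerically: ≈ 0.115152.
(Since a = 11 > μ = 1.266667, the bound 19/165 is < 1 and informative.)

P[X ≥ 11] ≤ 19/165 ≈ 0.115152.


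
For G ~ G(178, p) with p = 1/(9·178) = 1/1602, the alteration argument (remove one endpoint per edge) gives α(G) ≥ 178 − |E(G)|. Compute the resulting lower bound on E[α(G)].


E[|E(G)|] = C(178, 2)·p = 15753 · (1/1602) = 59/6.
E[α(G)] ≥ n − E[|E(G)|] = 178 − 59/6 = 1009/6.
Numerically: ≈ 168.16667.
(This is only a lower bound; the true E[α(G)] may be larger.)

E[α(G)] ≥ 1009/6 ≈ 168.16667.


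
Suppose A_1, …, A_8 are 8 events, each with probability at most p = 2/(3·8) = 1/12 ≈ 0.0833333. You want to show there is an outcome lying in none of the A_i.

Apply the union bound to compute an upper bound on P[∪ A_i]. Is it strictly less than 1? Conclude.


Union bound: P[∪_{i=1}^{8} A_i] ≤ Σ_i P[A_i] ≤ 8·p = 8·(1/12) = 2/3.
Numerically: 2/3 ≈ 0.6666667.
Is 2/3 < 1? YES.
Since P[∪ A_i] ≤ 2/3 < 1, the complement has P[∩ A_i^c] ≥ 1 − 2/3 = 1/3 > 0, so some outcome avoids every A_i.

8·p = 2/3 ≈ 0.6666667; existence CERTIFIED by the union bound.


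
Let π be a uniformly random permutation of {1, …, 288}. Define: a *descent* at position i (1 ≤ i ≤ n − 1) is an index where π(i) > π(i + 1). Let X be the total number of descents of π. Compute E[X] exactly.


Write X = Σ X_I over i = 1, …, 287, with X_I the indicator of one descent.
There are 287 indicators.
For each fixed i, the pair (π(i), π(i+1)) is a uniformly random ordered pair of distinct values from {1, …, 288}; by symmetry P[π(i) > π(i+1)] = 1/2.
By linearity: E[X] = 287 · (1/2) = (288 − 1) · (1/2) = 287/2 ≈ 143.5000.

E[X] = 287/2 = 143.5000.


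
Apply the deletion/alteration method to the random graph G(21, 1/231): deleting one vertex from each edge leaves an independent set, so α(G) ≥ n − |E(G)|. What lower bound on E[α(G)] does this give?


E[|E(G)|] = C(21, 2)·p = 210 · (1/231) = 10/11.
E[α(G)] ≥ n − E[|E(G)|] = 21 − 10/11 = 221/11.
Numerically: ≈ 20.091.
(This is only a lower bound; the true E[α(G)] may be larger.)

E[α(G)] ≥ 221/11 ≈ 20.091.


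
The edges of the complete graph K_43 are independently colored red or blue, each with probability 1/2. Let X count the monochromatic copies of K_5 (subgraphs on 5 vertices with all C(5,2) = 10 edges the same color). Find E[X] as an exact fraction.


Let X = Σ_S X_S over the C(43, 5) = 962598 subsets S of size 5, where X_S = 1 if the K_5 on S is monochromatic.
For a fixed S, the K_5 on S has C(5, 2) = 10 edges. P[all 10 edges red] = (1/2)^10, and likewise for blue, so P[monochromatic] = 2·(1/2)^10 = 2^{1 − 10} = 1/512.
Summing: E[X] = C(43, 5) · 2^{1 − 10} = 962598 · 1/512 = 481299/256.
Numerically: E[X] ≈ 1880.0742.

E[X] = C(43,5)·2^(1−C(5,2)) = 481299/256 ≈ 1880.0742.


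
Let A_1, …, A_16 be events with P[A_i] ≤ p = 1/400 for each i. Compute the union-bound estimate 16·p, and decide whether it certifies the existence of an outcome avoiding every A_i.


Union bound: P[∪_{i=1}^{16} A_i] ≤ Σ_i P[A_i] ≤ 16·p = 16·(1/400) = 1/25.
Numerically: 1/25 ≈ 0.04000.
Is 1/25 < 1? YES.
Since P[∪ A_i] ≤ 1/25 < 1, the complement has P[∩ A_i^c] ≥ 1 − 1/25 = 24/25 > 0, so some outcome avoids every A_i.

16·p = 1/25 ≈ 0.04000; existence CERTIFIED by the union bound.


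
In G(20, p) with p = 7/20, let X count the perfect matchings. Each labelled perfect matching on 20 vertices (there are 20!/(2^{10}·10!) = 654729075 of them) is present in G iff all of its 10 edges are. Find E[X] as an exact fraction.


K_20 has 20!/(2^{10}·10!) = 654729075 labelled perfect matchings.
For each such perfect matching H, let X_H = 1 if all 10 edges of H are present in G. Then P[X_H = 1] = p^{10} = (7/20)^{10} = 282475249/10240000000000.
Summing the indicators: E[X] = Σ_H E[X_H] = 654729075 · p^{10} = 654729075 · 282475249/10240000000000 = 7397790339526587/409600000000.
Numerically: E[X] ≈ 18061.

E[X] = 654729075 · (7/20)^{10} = 7397790339526587/409600000000 ≈ 18061.


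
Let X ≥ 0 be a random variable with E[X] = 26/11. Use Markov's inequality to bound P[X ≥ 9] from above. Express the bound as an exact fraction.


μ = E[X] = 26/11, a = 9.
Markov: P[X ≥ 9] ≤ μ/a = (26/11)/9 = 26/99.
Numerically: ≈ 0.263.
(Since a = 9 > μ = 2.364, the bound 26/99 is < 1 and informative.)

P[X ≥ 9] ≤ 26/99 ≈ 0.263.


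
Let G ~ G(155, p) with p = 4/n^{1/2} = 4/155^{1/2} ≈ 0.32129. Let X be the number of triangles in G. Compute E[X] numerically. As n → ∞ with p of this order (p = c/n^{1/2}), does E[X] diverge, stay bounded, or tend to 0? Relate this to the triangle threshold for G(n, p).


Number of potential triangles: C(155, 3) = 608685.
Each occurs with probability p³ ≈ (0.32129)³ ≈ 3.3165185e-02.
By linearity: E[X] = C(155, 3)·p³ ≈ 608685 · 3.3165185e-02 ≈ 20187.15075.
Since α = 1/2 < 1, p = c/n^{1/2} ≫ 1/n is above the triangle threshold p ~ 1/n. Asymptotically E[X] ~ (c³/6)·n^{3(1−α)} = (4³/6)·n^{1.5} → ∞; triangles are abundant w.h.p.

E[X] ≈ 20187.15075; in regime p = Θ(1/n^{1/2}) E[X] diverges (above the triangle threshold p ~ 1/n).


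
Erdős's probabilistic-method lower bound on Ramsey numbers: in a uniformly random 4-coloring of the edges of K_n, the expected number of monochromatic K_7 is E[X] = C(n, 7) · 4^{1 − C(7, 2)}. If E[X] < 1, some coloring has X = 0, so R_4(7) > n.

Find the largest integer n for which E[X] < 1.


We need C(n, 7) · 4^{1 − 21} < 1, i.e. C(n, 7) < 4^{21 − 1} = 1099511627776.
Check values of n near the boundary:
  n = 175: C(175, 7) = 883208107275; 883208107275 < 1099511627776? YES
  n = 176: C(176, 7) = 919790691600; 919790691600 < 1099511627776? YES
  n = 177: C(177, 7) = 957664425960; 957664425960 < 1099511627776? YES
  n = 178: C(178, 7) = 996867063280; 996867063280 < 1099511627776? YES
  n = 179: C(179, 7) = 1037437234460; 1037437234460 < 1099511627776? YES
  n = 180: C(180, 7) = 1079414463600; 1079414463600 < 1099511627776? YES
  n = 181: C(181, 7) = 1122839183400; 1122839183400 < 1099511627776? NO
The largest n with C(n, 7) < 1099511627776 is n = 180 (where E[X] = 67463403975/68719476736 ≈ 0.9817217). Hence R_4(7) > 180, i.e. R_4(7) ≥ 181.

Largest n = 180; hence R_4(7) > 180.


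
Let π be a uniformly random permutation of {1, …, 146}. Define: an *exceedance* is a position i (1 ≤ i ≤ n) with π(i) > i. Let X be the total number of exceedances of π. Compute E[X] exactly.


Write X = Σ_{i=1}^{146} X_i, where X_i = 1_{π(i) > i}.
For each fixed i, π(i) is uniform over {1, …, 146} (marginal of a uniform permutation), so P[π(i) > i] = (n − i)/n. Summing: Σ_{i=1}^{146} (n − i)/n = (0 + 1 + … + 145)/146 = 146(146 − 1)/(2·146) = (146 − 1)/2.
Hence E[X] = Σ_{i=1}^{146} (146 − i)/146 = 145/2 ≈ 72.500.

E[X] = 145/2 = 72.500.


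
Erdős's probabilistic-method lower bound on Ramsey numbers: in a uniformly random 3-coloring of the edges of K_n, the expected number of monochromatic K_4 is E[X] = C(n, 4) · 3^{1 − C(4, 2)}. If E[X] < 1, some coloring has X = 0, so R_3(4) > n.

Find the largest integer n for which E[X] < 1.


We need C(n, 4) · 3^{1 − 6} < 1, i.e. C(n, 4) < 3^{6 − 1} = 243.
Check values of n near the boundary:
  n = 8: C(8, 4) = 70; 70 < 243? YES
  n = 9: C(9, 4) = 126; 126 < 243? YES
  n = 10: C(10, 4) = 210; 210 < 243? YES
  n = 11: C(11, 4) = 330; 330 < 243? NO
  n = 12: C(12, 4) = 495; 495 < 243? NO
The largest n with C(n, 4) < 243 is n = 10 (where E[X] = 70/81 ≈ 0.8641975). Hence R_3(4) > 10, i.e. R_3(4) ≥ 11.

Largest n = 10; hence R_3(4) > 10.


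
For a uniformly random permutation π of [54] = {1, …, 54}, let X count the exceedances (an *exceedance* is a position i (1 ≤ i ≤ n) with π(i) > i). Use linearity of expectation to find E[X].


Write X = Σ_{i=1}^{54} X_i, where X_i = 1_{π(i) > i}.
For each fixed i, π(i) is uniform over {1, …, 54} (marginal of a uniform permutation), so P[π(i) > i] = (n − i)/n. Summing: Σ_{i=1}^{54} (n − i)/n = (0 + 1 + … + 53)/54 = 54(54 − 1)/(2·54) = (54 − 1)/2.
Hence E[X] = Σ_{i=1}^{54} (54 − i)/54 = 53/2 ≈ 26.500.

E[X] = 53/2 = 26.500.


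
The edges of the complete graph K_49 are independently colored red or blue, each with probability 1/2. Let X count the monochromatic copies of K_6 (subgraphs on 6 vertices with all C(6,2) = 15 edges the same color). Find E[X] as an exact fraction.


Let X = Σ_S X_S over the C(49, 6) = 13983816 subsets S of size 6, where X_S = 1 if the K_6 on S is monochromatic.
For a fixed S, the K_6 on S has C(6, 2) = 15 edges. P[all 15 edges red] = (1/2)^15, and likewise for blue, so P[monochromatic] = 2·(1/2)^15 = 2^{1 − 15} = 1/16384.
By linearity of expectation: E[X] = C(49, 6) · 2^{1 − 15} = 13983816 · 1/16384 = 1747977/2048.
Numerically: E[X] ≈ 853.504395.

E[X] = C(49,6)·2^(1−C(6,2)) = 1747977/2048 ≈ 853.504395.


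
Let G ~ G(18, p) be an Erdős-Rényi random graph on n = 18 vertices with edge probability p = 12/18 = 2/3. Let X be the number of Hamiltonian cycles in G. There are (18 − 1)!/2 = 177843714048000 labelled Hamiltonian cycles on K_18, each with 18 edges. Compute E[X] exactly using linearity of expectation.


K_18 has (18 − 1)!/2 = 177843714048000 labelled Hamiltonian cycles.
For each such Hamiltonian cycle H, let X_H = 1 if all 18 edges of H are present in G. Then P[X_H = 1] = p^{18} = (2/3)^{18} = 262144/387420489.
By linearity: E[X] = Σ_H E[X_H] = 177843714048000 · p^{18} = 177843714048000 · 262144/387420489 = 63951526166528000/531441.
Numerically: E[X] ≈ 1.20336e+11.

E[X] = 177843714048000 · (2/3)^{18} = 63951526166528000/531441 ≈ 1.20336e+11.


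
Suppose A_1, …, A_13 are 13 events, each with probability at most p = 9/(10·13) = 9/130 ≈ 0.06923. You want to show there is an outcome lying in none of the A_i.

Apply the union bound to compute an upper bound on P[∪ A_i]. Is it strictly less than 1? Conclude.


Union bound: P[∪_{i=1}^{13} A_i] ≤ Σ_i P[A_i] ≤ 13·p = 13·(9/130) = 9/10.
Numerically: 9/10 ≈ 0.90000.
Is 9/10 < 1? YES.
Since P[∪ A_i] ≤ 9/10 < 1, the complement has P[∩ A_i^c] ≥ 1 − 9/10 = 1/10 > 0, so some outcome avoids every A_i.

13·p = 9/10 ≈ 0.90000; existence CERTIFIED by the union bound.


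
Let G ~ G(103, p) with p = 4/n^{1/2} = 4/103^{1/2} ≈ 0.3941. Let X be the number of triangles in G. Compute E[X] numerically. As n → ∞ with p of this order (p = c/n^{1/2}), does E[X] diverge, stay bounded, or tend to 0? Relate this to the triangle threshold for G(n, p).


Number of potential triangles: C(103, 3) = 176851.
Each occurs with probability p³ ≈ (0.3941)³ ≈ 6.122434e-02.
By linearity: E[X] = C(103, 3)·p³ ≈ 176851 · 6.122434e-02 ≈ 10827.5864.
Since α = 1/2 < 1, p = c/n^{1/2} ≫ 1/n is above the triangle threshold p ~ 1/n. Asymptotically E[X] ~ (c³/6)·n^{3(1−α)} = (4³/6)·n^{1.5} → ∞; triangles are abundant w.h.p.

E[X] ≈ 10827.5864; in regime p = Θ(1/n^{1/2}) E[X] diverges (above the triangle threshold p ~ 1/n).
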